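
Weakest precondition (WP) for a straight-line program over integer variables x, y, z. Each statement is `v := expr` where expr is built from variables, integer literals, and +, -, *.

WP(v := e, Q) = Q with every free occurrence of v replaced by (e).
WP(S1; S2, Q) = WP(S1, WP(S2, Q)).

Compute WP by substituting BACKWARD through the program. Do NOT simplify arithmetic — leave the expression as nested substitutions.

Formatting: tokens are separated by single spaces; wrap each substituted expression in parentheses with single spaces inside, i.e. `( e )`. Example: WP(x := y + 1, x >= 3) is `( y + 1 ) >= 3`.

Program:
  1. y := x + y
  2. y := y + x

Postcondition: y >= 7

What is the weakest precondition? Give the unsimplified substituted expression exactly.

Answer: ( ( x + y ) + x ) >= 7

Derivation:
post: y >= 7
stmt 2: y := y + x  -- replace 1 occurrence(s) of y with (y + x)
  => ( y + x ) >= 7
stmt 1: y := x + y  -- replace 1 occurrence(s) of y with (x + y)
  => ( ( x + y ) + x ) >= 7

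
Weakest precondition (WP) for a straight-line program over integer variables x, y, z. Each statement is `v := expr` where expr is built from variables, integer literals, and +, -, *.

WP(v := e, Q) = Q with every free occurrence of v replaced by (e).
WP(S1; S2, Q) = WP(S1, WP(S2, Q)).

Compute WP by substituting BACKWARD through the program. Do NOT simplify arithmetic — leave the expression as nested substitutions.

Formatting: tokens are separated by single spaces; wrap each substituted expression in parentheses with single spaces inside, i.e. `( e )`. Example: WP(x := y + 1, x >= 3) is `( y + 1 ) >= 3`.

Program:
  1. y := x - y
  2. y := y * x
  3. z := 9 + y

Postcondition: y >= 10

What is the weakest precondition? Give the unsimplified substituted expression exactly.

Answer: ( ( x - y ) * x ) >= 10

Derivation:
post: y >= 10
stmt 3: z := 9 + y  -- replace 0 occurrence(s) of z with (9 + y)
  => y >= 10
stmt 2: y := y * x  -- replace 1 occurrence(s) of y with (y * x)
  => ( y * x ) >= 10
stmt 1: y := x - y  -- replace 1 occurrence(s) of y with (x - y)
  => ( ( x - y ) * x ) >= 10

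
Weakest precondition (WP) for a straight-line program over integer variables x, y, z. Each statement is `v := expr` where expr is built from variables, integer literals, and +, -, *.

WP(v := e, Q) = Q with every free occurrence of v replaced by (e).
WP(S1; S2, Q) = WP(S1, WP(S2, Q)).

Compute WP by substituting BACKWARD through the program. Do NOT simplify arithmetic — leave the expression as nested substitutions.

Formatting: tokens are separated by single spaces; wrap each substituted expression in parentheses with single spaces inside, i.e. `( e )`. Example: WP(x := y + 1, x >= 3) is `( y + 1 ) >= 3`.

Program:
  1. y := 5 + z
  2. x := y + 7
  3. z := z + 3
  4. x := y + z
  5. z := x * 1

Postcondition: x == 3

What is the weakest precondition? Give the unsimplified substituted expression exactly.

Answer: ( ( 5 + z ) + ( z + 3 ) ) == 3

Derivation:
post: x == 3
stmt 5: z := x * 1  -- replace 0 occurrence(s) of z with (x * 1)
  => x == 3
stmt 4: x := y + z  -- replace 1 occurrence(s) of x with (y + z)
  => ( y + z ) == 3
stmt 3: z := z + 3  -- replace 1 occurrence(s) of z with (z + 3)
  => ( y + ( z + 3 ) ) == 3
stmt 2: x := y + 7  -- replace 0 occurrence(s) of x with (y + 7)
  => ( y + ( z + 3 ) ) == 3
stmt 1: y := 5 + z  -- replace 1 occurrence(s) of y with (5 + z)
  => ( ( 5 + z ) + ( z + 3 ) ) == 3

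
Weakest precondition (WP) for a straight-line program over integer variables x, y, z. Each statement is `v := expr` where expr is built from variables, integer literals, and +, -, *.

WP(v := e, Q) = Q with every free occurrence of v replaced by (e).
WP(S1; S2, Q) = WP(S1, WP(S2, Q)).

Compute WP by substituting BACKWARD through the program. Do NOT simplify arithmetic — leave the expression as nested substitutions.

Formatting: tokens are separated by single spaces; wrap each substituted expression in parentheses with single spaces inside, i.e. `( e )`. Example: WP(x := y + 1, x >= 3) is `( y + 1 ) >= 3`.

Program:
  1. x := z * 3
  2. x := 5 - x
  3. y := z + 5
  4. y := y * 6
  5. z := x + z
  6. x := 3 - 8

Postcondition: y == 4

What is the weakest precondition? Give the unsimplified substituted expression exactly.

Answer: ( ( z + 5 ) * 6 ) == 4

Derivation:
post: y == 4
stmt 6: x := 3 - 8  -- replace 0 occurrence(s) of x with (3 - 8)
  => y == 4
stmt 5: z := x + z  -- replace 0 occurrence(s) of z with (x + z)
  => y == 4
stmt 4: y := y * 6  -- replace 1 occurrence(s) of y with (y * 6)
  => ( y * 6 ) == 4
stmt 3: y := z + 5  -- replace 1 occurrence(s) of y with (z + 5)
  => ( ( z + 5 ) * 6 ) == 4
stmt 2: x := 5 - x  -- replace 0 occurrence(s) of x with (5 - x)
  => ( ( z + 5 ) * 6 ) == 4
stmt 1: x := z * 3  -- replace 0 occurrence(s) of x with (z * 3)
  => ( ( z + 5 ) * 6 ) == 4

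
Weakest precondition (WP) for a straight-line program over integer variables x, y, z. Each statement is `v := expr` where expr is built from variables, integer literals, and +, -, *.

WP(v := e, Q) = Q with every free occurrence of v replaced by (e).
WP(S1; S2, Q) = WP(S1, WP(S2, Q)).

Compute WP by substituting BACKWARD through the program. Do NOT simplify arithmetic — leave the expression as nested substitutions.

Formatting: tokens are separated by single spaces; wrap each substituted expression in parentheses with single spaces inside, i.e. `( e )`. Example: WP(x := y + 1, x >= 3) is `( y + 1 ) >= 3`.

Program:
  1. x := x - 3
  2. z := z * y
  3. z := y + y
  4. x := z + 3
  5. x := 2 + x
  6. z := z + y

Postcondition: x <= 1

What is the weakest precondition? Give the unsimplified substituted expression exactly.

Answer: ( 2 + ( ( y + y ) + 3 ) ) <= 1

Derivation:
post: x <= 1
stmt 6: z := z + y  -- replace 0 occurrence(s) of z with (z + y)
  => x <= 1
stmt 5: x := 2 + x  -- replace 1 occurrence(s) of x with (2 + x)
  => ( 2 + x ) <= 1
stmt 4: x := z + 3  -- replace 1 occurrence(s) of x with (z + 3)
  => ( 2 + ( z + 3 ) ) <= 1
stmt 3: z := y + y  -- replace 1 occurrence(s) of z with (y + y)
  => ( 2 + ( ( y + y ) + 3 ) ) <= 1
stmt 2: z := z * y  -- replace 0 occurrence(s) of z with (z * y)
  => ( 2 + ( ( y + y ) + 3 ) ) <= 1
stmt 1: x := x - 3  -- replace 0 occurrence(s) of x with (x - 3)
  => ( 2 + ( ( y + y ) + 3 ) ) <= 1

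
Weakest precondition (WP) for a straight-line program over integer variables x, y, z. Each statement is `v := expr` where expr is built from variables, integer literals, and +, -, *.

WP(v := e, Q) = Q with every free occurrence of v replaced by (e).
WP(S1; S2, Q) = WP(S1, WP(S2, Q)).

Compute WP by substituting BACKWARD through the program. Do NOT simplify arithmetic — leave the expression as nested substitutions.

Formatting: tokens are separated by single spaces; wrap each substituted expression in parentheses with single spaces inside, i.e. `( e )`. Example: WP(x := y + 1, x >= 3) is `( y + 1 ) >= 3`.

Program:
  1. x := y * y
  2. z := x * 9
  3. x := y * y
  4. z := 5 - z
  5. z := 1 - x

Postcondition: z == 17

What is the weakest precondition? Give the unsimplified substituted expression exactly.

Answer: ( 1 - ( y * y ) ) == 17

Derivation:
post: z == 17
stmt 5: z := 1 - x  -- replace 1 occurrence(s) of z with (1 - x)
  => ( 1 - x ) == 17
stmt 4: z := 5 - z  -- replace 0 occurrence(s) of z with (5 - z)
  => ( 1 - x ) == 17
stmt 3: x := y * y  -- replace 1 occurrence(s) of x with (y * y)
  => ( 1 - ( y * y ) ) == 17
stmt 2: z := x * 9  -- replace 0 occurrence(s) of z with (x * 9)
  => ( 1 - ( y * y ) ) == 17
stmt 1: x := y * y  -- replace 0 occurrence(s) of x with (y * y)
  => ( 1 - ( y * y ) ) == 17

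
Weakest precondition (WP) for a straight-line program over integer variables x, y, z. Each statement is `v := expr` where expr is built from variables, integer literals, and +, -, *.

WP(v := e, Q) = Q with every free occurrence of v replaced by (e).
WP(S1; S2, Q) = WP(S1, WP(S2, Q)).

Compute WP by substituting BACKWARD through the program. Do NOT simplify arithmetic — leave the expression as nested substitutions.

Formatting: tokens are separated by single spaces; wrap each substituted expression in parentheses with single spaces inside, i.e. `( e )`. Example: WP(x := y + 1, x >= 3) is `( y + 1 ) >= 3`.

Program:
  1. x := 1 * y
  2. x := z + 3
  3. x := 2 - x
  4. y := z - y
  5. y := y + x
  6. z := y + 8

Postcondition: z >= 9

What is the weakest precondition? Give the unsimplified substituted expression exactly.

post: z >= 9
stmt 6: z := y + 8  -- replace 1 occurrence(s) of z with (y + 8)
  => ( y + 8 ) >= 9
stmt 5: y := y + x  -- replace 1 occurrence(s) of y with (y + x)
  => ( ( y + x ) + 8 ) >= 9
stmt 4: y := z - y  -- replace 1 occurrence(s) of y with (z - y)
  => ( ( ( z - y ) + x ) + 8 ) >= 9
stmt 3: x := 2 - x  -- replace 1 occurrence(s) of x with (2 - x)
  => ( ( ( z - y ) + ( 2 - x ) ) + 8 ) >= 9
stmt 2: x := z + 3  -- replace 1 occurrence(s) of x with (z + 3)
  => ( ( ( z - y ) + ( 2 - ( z + 3 ) ) ) + 8 ) >= 9
stmt 1: x := 1 * y  -- replace 0 occurrence(s) of x with (1 * y)
  => ( ( ( z - y ) + ( 2 - ( z + 3 ) ) ) + 8 ) >= 9

Answer: ( ( ( z - y ) + ( 2 - ( z + 3 ) ) ) + 8 ) >= 9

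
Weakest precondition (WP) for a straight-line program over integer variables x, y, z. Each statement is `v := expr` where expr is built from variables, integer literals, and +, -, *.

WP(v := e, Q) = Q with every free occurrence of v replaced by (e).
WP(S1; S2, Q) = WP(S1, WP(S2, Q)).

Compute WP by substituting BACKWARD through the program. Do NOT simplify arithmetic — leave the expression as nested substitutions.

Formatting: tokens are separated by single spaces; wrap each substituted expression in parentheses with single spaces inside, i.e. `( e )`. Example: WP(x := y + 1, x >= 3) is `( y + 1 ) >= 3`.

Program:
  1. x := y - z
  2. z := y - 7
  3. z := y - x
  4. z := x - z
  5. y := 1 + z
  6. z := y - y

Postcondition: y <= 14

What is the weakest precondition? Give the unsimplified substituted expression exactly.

post: y <= 14
stmt 6: z := y - y  -- replace 0 occurrence(s) of z with (y - y)
  => y <= 14
stmt 5: y := 1 + z  -- replace 1 occurrence(s) of y with (1 + z)
  => ( 1 + z ) <= 14
stmt 4: z := x - z  -- replace 1 occurrence(s) of z with (x - z)
  => ( 1 + ( x - z ) ) <= 14
stmt 3: z := y - x  -- replace 1 occurrence(s) of z with (y - x)
  => ( 1 + ( x - ( y - x ) ) ) <= 14
stmt 2: z := y - 7  -- replace 0 occurrence(s) of z with (y - 7)
  => ( 1 + ( x - ( y - x ) ) ) <= 14
stmt 1: x := y - z  -- replace 2 occurrence(s) of x with (y - z)
  => ( 1 + ( ( y - z ) - ( y - ( y - z ) ) ) ) <= 14

Answer: ( 1 + ( ( y - z ) - ( y - ( y - z ) ) ) ) <= 14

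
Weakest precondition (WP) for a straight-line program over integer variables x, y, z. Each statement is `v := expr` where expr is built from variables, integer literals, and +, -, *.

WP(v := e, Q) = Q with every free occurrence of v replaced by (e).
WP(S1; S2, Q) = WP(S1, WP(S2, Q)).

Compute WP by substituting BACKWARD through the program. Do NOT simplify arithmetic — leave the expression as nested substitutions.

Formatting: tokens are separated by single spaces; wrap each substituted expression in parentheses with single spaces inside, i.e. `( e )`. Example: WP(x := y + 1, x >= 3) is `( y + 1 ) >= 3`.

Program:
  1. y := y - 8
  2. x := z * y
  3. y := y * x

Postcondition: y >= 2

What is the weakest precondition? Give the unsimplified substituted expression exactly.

post: y >= 2
stmt 3: y := y * x  -- replace 1 occurrence(s) of y with (y * x)
  => ( y * x ) >= 2
stmt 2: x := z * y  -- replace 1 occurrence(s) of x with (z * y)
  => ( y * ( z * y ) ) >= 2
stmt 1: y := y - 8  -- replace 2 occurrence(s) of y with (y - 8)
  => ( ( y - 8 ) * ( z * ( y - 8 ) ) ) >= 2

Answer: ( ( y - 8 ) * ( z * ( y - 8 ) ) ) >= 2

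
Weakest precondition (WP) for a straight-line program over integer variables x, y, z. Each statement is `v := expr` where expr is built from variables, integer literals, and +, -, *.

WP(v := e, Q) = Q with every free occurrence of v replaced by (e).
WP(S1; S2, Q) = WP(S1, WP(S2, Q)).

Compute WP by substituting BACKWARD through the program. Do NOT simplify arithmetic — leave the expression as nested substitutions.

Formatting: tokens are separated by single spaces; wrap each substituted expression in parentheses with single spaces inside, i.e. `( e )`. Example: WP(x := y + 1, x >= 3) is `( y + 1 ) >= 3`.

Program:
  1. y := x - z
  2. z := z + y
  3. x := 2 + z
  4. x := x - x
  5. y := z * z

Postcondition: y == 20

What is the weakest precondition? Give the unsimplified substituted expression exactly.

Answer: ( ( z + ( x - z ) ) * ( z + ( x - z ) ) ) == 20

Derivation:
post: y == 20
stmt 5: y := z * z  -- replace 1 occurrence(s) of y with (z * z)
  => ( z * z ) == 20
stmt 4: x := x - x  -- replace 0 occurrence(s) of x with (x - x)
  => ( z * z ) == 20
stmt 3: x := 2 + z  -- replace 0 occurrence(s) of x with (2 + z)
  => ( z * z ) == 20
stmt 2: z := z + y  -- replace 2 occurrence(s) of z with (z + y)
  => ( ( z + y ) * ( z + y ) ) == 20
stmt 1: y := x - z  -- replace 2 occurrence(s) of y with (x - z)
  => ( ( z + ( x - z ) ) * ( z + ( x - z ) ) ) == 20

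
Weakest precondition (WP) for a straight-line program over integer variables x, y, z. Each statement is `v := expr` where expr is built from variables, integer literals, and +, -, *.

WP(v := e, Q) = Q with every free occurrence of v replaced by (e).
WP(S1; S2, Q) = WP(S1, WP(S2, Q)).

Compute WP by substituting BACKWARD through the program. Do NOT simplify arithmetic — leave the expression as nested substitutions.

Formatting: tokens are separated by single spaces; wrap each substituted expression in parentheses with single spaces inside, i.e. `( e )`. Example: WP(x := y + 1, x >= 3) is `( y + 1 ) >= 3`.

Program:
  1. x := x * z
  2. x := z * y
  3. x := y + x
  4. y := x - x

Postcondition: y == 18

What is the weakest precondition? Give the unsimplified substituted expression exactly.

Answer: ( ( y + ( z * y ) ) - ( y + ( z * y ) ) ) == 18

Derivation:
post: y == 18
stmt 4: y := x - x  -- replace 1 occurrence(s) of y with (x - x)
  => ( x - x ) == 18
stmt 3: x := y + x  -- replace 2 occurrence(s) of x with (y + x)
  => ( ( y + x ) - ( y + x ) ) == 18
stmt 2: x := z * y  -- replace 2 occurrence(s) of x with (z * y)
  => ( ( y + ( z * y ) ) - ( y + ( z * y ) ) ) == 18
stmt 1: x := x * z  -- replace 0 occurrence(s) of x with (x * z)
  => ( ( y + ( z * y ) ) - ( y + ( z * y ) ) ) == 18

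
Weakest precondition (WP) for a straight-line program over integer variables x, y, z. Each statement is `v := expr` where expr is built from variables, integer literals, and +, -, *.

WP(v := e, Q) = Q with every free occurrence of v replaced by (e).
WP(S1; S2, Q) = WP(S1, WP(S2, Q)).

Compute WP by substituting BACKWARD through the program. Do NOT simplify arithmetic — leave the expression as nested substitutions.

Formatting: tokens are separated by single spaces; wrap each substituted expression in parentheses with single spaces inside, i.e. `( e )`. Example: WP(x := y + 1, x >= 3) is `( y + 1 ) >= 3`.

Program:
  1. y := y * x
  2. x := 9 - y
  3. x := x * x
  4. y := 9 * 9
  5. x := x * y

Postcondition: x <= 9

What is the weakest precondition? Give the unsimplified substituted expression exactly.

post: x <= 9
stmt 5: x := x * y  -- replace 1 occurrence(s) of x with (x * y)
  => ( x * y ) <= 9
stmt 4: y := 9 * 9  -- replace 1 occurrence(s) of y with (9 * 9)
  => ( x * ( 9 * 9 ) ) <= 9
stmt 3: x := x * x  -- replace 1 occurrence(s) of x with (x * x)
  => ( ( x * x ) * ( 9 * 9 ) ) <= 9
stmt 2: x := 9 - y  -- replace 2 occurrence(s) of x with (9 - y)
  => ( ( ( 9 - y ) * ( 9 - y ) ) * ( 9 * 9 ) ) <= 9
stmt 1: y := y * x  -- replace 2 occurrence(s) of y with (y * x)
  => ( ( ( 9 - ( y * x ) ) * ( 9 - ( y * x ) ) ) * ( 9 * 9 ) ) <= 9

Answer: ( ( ( 9 - ( y * x ) ) * ( 9 - ( y * x ) ) ) * ( 9 * 9 ) ) <= 9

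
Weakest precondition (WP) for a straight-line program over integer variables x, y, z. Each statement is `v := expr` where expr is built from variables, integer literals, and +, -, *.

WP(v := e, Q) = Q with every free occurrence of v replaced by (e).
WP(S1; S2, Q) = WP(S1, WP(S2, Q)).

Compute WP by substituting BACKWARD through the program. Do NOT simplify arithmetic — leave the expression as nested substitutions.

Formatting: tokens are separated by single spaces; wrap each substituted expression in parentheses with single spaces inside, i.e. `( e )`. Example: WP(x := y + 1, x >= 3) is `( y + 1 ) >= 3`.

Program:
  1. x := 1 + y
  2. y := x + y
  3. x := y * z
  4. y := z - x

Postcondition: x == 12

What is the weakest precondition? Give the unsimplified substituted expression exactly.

post: x == 12
stmt 4: y := z - x  -- replace 0 occurrence(s) of y with (z - x)
  => x == 12
stmt 3: x := y * z  -- replace 1 occurrence(s) of x with (y * z)
  => ( y * z ) == 12
stmt 2: y := x + y  -- replace 1 occurrence(s) of y with (x + y)
  => ( ( x + y ) * z ) == 12
stmt 1: x := 1 + y  -- replace 1 occurrence(s) of x with (1 + y)
  => ( ( ( 1 + y ) + y ) * z ) == 12

Answer: ( ( ( 1 + y ) + y ) * z ) == 12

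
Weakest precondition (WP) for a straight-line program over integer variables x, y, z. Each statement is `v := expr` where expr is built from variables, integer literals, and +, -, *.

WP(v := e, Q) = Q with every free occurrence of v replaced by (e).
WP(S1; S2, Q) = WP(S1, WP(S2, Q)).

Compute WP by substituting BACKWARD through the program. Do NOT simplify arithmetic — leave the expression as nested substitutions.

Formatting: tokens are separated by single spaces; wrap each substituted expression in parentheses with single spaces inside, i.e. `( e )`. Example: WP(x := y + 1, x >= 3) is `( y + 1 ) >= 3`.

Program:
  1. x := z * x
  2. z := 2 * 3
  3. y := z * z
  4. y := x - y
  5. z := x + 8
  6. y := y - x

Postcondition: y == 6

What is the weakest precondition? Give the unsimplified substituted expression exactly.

Answer: ( ( ( z * x ) - ( ( 2 * 3 ) * ( 2 * 3 ) ) ) - ( z * x ) ) == 6

Derivation:
post: y == 6
stmt 6: y := y - x  -- replace 1 occurrence(s) of y with (y - x)
  => ( y - x ) == 6
stmt 5: z := x + 8  -- replace 0 occurrence(s) of z with (x + 8)
  => ( y - x ) == 6
stmt 4: y := x - y  -- replace 1 occurrence(s) of y with (x - y)
  => ( ( x - y ) - x ) == 6
stmt 3: y := z * z  -- replace 1 occurrence(s) of y with (z * z)
  => ( ( x - ( z * z ) ) - x ) == 6
stmt 2: z := 2 * 3  -- replace 2 occurrence(s) of z with (2 * 3)
  => ( ( x - ( ( 2 * 3 ) * ( 2 * 3 ) ) ) - x ) == 6
stmt 1: x := z * x  -- replace 2 occurrence(s) of x with (z * x)
  => ( ( ( z * x ) - ( ( 2 * 3 ) * ( 2 * 3 ) ) ) - ( z * x ) ) == 6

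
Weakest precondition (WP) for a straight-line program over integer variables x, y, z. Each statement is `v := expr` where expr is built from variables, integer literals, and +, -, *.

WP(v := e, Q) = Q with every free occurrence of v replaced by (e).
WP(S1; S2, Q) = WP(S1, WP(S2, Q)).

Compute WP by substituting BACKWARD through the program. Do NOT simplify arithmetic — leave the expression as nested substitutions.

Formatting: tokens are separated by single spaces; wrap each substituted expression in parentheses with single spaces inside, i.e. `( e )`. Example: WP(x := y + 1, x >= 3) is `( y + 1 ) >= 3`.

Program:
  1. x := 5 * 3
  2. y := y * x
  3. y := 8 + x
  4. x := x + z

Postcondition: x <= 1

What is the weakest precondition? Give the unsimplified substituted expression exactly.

post: x <= 1
stmt 4: x := x + z  -- replace 1 occurrence(s) of x with (x + z)
  => ( x + z ) <= 1
stmt 3: y := 8 + x  -- replace 0 occurrence(s) of y with (8 + x)
  => ( x + z ) <= 1
stmt 2: y := y * x  -- replace 0 occurrence(s) of y with (y * x)
  => ( x + z ) <= 1
stmt 1: x := 5 * 3  -- replace 1 occurrence(s) of x with (5 * 3)
  => ( ( 5 * 3 ) + z ) <= 1

Answer: ( ( 5 * 3 ) + z ) <= 1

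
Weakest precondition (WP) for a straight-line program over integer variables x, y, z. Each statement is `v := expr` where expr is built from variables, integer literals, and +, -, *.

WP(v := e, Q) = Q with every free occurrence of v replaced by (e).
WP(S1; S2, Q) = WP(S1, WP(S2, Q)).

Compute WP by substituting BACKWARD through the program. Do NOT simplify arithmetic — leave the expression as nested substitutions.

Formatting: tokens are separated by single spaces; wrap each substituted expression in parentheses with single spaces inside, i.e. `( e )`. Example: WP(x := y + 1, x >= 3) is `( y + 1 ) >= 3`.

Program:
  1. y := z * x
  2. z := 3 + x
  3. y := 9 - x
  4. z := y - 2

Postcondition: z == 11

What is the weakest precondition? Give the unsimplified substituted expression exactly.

post: z == 11
stmt 4: z := y - 2  -- replace 1 occurrence(s) of z with (y - 2)
  => ( y - 2 ) == 11
stmt 3: y := 9 - x  -- replace 1 occurrence(s) of y with (9 - x)
  => ( ( 9 - x ) - 2 ) == 11
stmt 2: z := 3 + x  -- replace 0 occurrence(s) of z with (3 + x)
  => ( ( 9 - x ) - 2 ) == 11
stmt 1: y := z * x  -- replace 0 occurrence(s) of y with (z * x)
  => ( ( 9 - x ) - 2 ) == 11

Answer: ( ( 9 - x ) - 2 ) == 11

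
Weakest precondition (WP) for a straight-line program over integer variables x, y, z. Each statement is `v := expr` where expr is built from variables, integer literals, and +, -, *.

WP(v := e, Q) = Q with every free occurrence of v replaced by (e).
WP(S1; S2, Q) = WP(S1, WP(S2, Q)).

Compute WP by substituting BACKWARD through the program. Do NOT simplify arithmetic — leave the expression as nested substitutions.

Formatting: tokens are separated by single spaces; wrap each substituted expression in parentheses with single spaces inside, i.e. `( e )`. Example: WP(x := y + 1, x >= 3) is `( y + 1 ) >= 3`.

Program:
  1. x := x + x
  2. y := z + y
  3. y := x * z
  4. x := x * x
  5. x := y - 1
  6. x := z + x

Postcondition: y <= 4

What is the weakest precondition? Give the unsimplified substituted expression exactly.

Answer: ( ( x + x ) * z ) <= 4

Derivation:
post: y <= 4
stmt 6: x := z + x  -- replace 0 occurrence(s) of x with (z + x)
  => y <= 4
stmt 5: x := y - 1  -- replace 0 occurrence(s) of x with (y - 1)
  => y <= 4
stmt 4: x := x * x  -- replace 0 occurrence(s) of x with (x * x)
  => y <= 4
stmt 3: y := x * z  -- replace 1 occurrence(s) of y with (x * z)
  => ( x * z ) <= 4
stmt 2: y := z + y  -- replace 0 occurrence(s) of y with (z + y)
  => ( x * z ) <= 4
stmt 1: x := x + x  -- replace 1 occurrence(s) of x with (x + x)
  => ( ( x + x ) * z ) <= 4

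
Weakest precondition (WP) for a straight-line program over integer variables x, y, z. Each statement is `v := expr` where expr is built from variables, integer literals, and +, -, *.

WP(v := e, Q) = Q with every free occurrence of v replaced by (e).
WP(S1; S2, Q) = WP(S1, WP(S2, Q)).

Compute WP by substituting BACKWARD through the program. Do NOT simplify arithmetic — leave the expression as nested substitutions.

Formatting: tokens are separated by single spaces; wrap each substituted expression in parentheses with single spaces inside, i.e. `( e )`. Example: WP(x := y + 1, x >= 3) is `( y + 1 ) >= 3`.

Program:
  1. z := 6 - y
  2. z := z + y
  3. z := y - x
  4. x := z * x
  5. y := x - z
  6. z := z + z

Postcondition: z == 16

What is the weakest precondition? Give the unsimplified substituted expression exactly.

Answer: ( ( y - x ) + ( y - x ) ) == 16

Derivation:
post: z == 16
stmt 6: z := z + z  -- replace 1 occurrence(s) of z with (z + z)
  => ( z + z ) == 16
stmt 5: y := x - z  -- replace 0 occurrence(s) of y with (x - z)
  => ( z + z ) == 16
stmt 4: x := z * x  -- replace 0 occurrence(s) of x with (z * x)
  => ( z + z ) == 16
stmt 3: z := y - x  -- replace 2 occurrence(s) of z with (y - x)
  => ( ( y - x ) + ( y - x ) ) == 16
stmt 2: z := z + y  -- replace 0 occurrence(s) of z with (z + y)
  => ( ( y - x ) + ( y - x ) ) == 16
stmt 1: z := 6 - y  -- replace 0 occurrence(s) of z with (6 - y)
  => ( ( y - x ) + ( y - x ) ) == 16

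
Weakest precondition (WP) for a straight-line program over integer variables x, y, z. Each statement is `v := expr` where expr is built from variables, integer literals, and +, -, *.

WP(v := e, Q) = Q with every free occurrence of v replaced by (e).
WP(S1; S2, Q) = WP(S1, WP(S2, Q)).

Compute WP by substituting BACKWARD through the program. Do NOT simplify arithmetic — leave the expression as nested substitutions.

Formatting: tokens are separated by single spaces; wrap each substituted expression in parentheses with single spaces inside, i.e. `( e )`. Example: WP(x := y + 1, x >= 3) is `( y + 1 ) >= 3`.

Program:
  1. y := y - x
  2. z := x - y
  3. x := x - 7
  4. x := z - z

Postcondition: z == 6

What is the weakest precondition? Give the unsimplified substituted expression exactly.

post: z == 6
stmt 4: x := z - z  -- replace 0 occurrence(s) of x with (z - z)
  => z == 6
stmt 3: x := x - 7  -- replace 0 occurrence(s) of x with (x - 7)
  => z == 6
stmt 2: z := x - y  -- replace 1 occurrence(s) of z with (x - y)
  => ( x - y ) == 6
stmt 1: y := y - x  -- replace 1 occurrence(s) of y with (y - x)
  => ( x - ( y - x ) ) == 6

Answer: ( x - ( y - x ) ) == 6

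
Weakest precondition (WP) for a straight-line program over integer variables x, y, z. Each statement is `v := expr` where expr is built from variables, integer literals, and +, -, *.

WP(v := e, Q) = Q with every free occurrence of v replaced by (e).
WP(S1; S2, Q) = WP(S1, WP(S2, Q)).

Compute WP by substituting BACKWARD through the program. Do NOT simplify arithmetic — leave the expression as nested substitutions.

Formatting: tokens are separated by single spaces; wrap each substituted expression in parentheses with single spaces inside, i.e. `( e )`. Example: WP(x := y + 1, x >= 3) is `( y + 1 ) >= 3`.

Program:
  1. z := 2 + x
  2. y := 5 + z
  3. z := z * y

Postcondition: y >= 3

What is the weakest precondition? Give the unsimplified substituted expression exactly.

post: y >= 3
stmt 3: z := z * y  -- replace 0 occurrence(s) of z with (z * y)
  => y >= 3
stmt 2: y := 5 + z  -- replace 1 occurrence(s) of y with (5 + z)
  => ( 5 + z ) >= 3
stmt 1: z := 2 + x  -- replace 1 occurrence(s) of z with (2 + x)
  => ( 5 + ( 2 + x ) ) >= 3

Answer: ( 5 + ( 2 + x ) ) >= 3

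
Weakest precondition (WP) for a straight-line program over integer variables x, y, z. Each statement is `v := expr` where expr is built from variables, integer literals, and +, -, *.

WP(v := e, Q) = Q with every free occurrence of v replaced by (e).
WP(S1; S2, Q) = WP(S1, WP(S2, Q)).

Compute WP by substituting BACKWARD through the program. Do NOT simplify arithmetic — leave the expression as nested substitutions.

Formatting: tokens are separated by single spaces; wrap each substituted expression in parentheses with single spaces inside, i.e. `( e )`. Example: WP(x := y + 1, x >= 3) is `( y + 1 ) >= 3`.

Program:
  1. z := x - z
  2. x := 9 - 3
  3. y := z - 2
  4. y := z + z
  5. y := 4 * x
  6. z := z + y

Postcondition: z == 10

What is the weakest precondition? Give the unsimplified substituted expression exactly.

Answer: ( ( x - z ) + ( 4 * ( 9 - 3 ) ) ) == 10

Derivation:
post: z == 10
stmt 6: z := z + y  -- replace 1 occurrence(s) of z with (z + y)
  => ( z + y ) == 10
stmt 5: y := 4 * x  -- replace 1 occurrence(s) of y with (4 * x)
  => ( z + ( 4 * x ) ) == 10
stmt 4: y := z + z  -- replace 0 occurrence(s) of y with (z + z)
  => ( z + ( 4 * x ) ) == 10
stmt 3: y := z - 2  -- replace 0 occurrence(s) of y with (z - 2)
  => ( z + ( 4 * x ) ) == 10
stmt 2: x := 9 - 3  -- replace 1 occurrence(s) of x with (9 - 3)
  => ( z + ( 4 * ( 9 - 3 ) ) ) == 10
stmt 1: z := x - z  -- replace 1 occurrence(s) of z with (x - z)
  => ( ( x - z ) + ( 4 * ( 9 - 3 ) ) ) == 10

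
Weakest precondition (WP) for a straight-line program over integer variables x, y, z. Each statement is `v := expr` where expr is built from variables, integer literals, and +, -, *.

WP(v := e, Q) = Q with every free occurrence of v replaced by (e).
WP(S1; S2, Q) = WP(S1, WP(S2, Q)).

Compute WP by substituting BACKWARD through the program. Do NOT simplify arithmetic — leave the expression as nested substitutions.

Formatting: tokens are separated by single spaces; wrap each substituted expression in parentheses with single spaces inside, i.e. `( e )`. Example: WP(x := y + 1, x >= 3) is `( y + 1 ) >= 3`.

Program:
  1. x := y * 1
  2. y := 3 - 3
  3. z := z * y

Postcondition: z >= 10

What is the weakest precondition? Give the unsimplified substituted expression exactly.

post: z >= 10
stmt 3: z := z * y  -- replace 1 occurrence(s) of z with (z * y)
  => ( z * y ) >= 10
stmt 2: y := 3 - 3  -- replace 1 occurrence(s) of y with (3 - 3)
  => ( z * ( 3 - 3 ) ) >= 10
stmt 1: x := y * 1  -- replace 0 occurrence(s) of x with (y * 1)
  => ( z * ( 3 - 3 ) ) >= 10

Answer: ( z * ( 3 - 3 ) ) >= 10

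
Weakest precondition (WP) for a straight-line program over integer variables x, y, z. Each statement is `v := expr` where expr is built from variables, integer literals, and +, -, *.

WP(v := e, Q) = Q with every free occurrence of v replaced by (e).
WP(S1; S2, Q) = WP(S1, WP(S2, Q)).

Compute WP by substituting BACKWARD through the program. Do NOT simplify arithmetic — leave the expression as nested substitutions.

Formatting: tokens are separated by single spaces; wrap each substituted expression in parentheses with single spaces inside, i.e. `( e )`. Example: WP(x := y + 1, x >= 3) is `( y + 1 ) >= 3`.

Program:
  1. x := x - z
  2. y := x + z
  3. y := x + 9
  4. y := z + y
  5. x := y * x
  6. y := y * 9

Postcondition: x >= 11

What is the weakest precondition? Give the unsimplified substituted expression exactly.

post: x >= 11
stmt 6: y := y * 9  -- replace 0 occurrence(s) of y with (y * 9)
  => x >= 11
stmt 5: x := y * x  -- replace 1 occurrence(s) of x with (y * x)
  => ( y * x ) >= 11
stmt 4: y := z + y  -- replace 1 occurrence(s) of y with (z + y)
  => ( ( z + y ) * x ) >= 11
stmt 3: y := x + 9  -- replace 1 occurrence(s) of y with (x + 9)
  => ( ( z + ( x + 9 ) ) * x ) >= 11
stmt 2: y := x + z  -- replace 0 occurrence(s) of y with (x + z)
  => ( ( z + ( x + 9 ) ) * x ) >= 11
stmt 1: x := x - z  -- replace 2 occurrence(s) of x with (x - z)
  => ( ( z + ( ( x - z ) + 9 ) ) * ( x - z ) ) >= 11

Answer: ( ( z + ( ( x - z ) + 9 ) ) * ( x - z ) ) >= 11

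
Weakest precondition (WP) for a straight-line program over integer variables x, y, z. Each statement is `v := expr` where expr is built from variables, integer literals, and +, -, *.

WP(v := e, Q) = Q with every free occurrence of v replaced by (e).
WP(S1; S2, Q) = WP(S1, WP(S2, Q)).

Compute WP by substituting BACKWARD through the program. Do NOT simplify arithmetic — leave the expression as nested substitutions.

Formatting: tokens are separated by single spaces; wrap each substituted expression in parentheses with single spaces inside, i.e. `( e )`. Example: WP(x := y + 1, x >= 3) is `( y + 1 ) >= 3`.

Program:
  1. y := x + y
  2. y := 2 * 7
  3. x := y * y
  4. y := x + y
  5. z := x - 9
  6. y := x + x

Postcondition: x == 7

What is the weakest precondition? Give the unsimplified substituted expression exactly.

post: x == 7
stmt 6: y := x + x  -- replace 0 occurrence(s) of y with (x + x)
  => x == 7
stmt 5: z := x - 9  -- replace 0 occurrence(s) of z with (x - 9)
  => x == 7
stmt 4: y := x + y  -- replace 0 occurrence(s) of y with (x + y)
  => x == 7
stmt 3: x := y * y  -- replace 1 occurrence(s) of x with (y * y)
  => ( y * y ) == 7
stmt 2: y := 2 * 7  -- replace 2 occurrence(s) of y with (2 * 7)
  => ( ( 2 * 7 ) * ( 2 * 7 ) ) == 7
stmt 1: y := x + y  -- replace 0 occurrence(s) of y with (x + y)
  => ( ( 2 * 7 ) * ( 2 * 7 ) ) == 7

Answer: ( ( 2 * 7 ) * ( 2 * 7 ) ) == 7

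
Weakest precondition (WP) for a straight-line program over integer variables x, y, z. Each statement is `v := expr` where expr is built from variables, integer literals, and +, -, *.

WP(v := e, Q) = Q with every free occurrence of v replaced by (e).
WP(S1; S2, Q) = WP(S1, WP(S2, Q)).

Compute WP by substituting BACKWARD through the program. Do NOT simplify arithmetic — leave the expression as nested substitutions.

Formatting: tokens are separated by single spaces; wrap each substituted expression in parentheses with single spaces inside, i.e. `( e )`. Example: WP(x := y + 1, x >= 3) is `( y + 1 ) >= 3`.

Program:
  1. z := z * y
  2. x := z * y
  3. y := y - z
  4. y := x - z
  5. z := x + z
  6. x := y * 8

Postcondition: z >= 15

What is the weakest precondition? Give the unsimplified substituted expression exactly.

post: z >= 15
stmt 6: x := y * 8  -- replace 0 occurrence(s) of x with (y * 8)
  => z >= 15
stmt 5: z := x + z  -- replace 1 occurrence(s) of z with (x + z)
  => ( x + z ) >= 15
stmt 4: y := x - z  -- replace 0 occurrence(s) of y with (x - z)
  => ( x + z ) >= 15
stmt 3: y := y - z  -- replace 0 occurrence(s) of y with (y - z)
  => ( x + z ) >= 15
stmt 2: x := z * y  -- replace 1 occurrence(s) of x with (z * y)
  => ( ( z * y ) + z ) >= 15
stmt 1: z := z * y  -- replace 2 occurrence(s) of z with (z * y)
  => ( ( ( z * y ) * y ) + ( z * y ) ) >= 15

Answer: ( ( ( z * y ) * y ) + ( z * y ) ) >= 15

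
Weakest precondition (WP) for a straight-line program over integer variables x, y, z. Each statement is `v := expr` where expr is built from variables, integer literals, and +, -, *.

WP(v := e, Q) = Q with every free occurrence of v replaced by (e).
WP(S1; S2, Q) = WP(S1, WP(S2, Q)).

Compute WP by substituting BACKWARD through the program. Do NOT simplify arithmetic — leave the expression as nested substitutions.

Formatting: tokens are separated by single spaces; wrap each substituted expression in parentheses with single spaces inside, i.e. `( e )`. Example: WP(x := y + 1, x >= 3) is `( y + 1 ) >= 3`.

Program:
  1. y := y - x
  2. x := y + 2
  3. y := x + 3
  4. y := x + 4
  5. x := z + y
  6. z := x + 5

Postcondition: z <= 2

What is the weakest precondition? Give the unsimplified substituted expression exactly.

Answer: ( ( z + ( ( ( y - x ) + 2 ) + 4 ) ) + 5 ) <= 2

Derivation:
post: z <= 2
stmt 6: z := x + 5  -- replace 1 occurrence(s) of z with (x + 5)
  => ( x + 5 ) <= 2
stmt 5: x := z + y  -- replace 1 occurrence(s) of x with (z + y)
  => ( ( z + y ) + 5 ) <= 2
stmt 4: y := x + 4  -- replace 1 occurrence(s) of y with (x + 4)
  => ( ( z + ( x + 4 ) ) + 5 ) <= 2
stmt 3: y := x + 3  -- replace 0 occurrence(s) of y with (x + 3)
  => ( ( z + ( x + 4 ) ) + 5 ) <= 2
stmt 2: x := y + 2  -- replace 1 occurrence(s) of x with (y + 2)
  => ( ( z + ( ( y + 2 ) + 4 ) ) + 5 ) <= 2
stmt 1: y := y - x  -- replace 1 occurrence(s) of y with (y - x)
  => ( ( z + ( ( ( y - x ) + 2 ) + 4 ) ) + 5 ) <= 2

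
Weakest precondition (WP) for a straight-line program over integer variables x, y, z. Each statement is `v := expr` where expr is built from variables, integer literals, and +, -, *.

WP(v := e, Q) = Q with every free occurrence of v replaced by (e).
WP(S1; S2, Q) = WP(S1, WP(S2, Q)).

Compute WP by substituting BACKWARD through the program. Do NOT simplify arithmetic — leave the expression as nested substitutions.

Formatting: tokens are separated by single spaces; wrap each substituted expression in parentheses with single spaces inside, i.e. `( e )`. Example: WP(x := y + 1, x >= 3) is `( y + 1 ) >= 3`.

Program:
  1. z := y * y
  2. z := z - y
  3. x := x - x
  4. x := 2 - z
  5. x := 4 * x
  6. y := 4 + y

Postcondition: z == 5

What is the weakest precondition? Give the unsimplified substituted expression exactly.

Answer: ( ( y * y ) - y ) == 5

Derivation:
post: z == 5
stmt 6: y := 4 + y  -- replace 0 occurrence(s) of y with (4 + y)
  => z == 5
stmt 5: x := 4 * x  -- replace 0 occurrence(s) of x with (4 * x)
  => z == 5
stmt 4: x := 2 - z  -- replace 0 occurrence(s) of x with (2 - z)
  => z == 5
stmt 3: x := x - x  -- replace 0 occurrence(s) of x with (x - x)
  => z == 5
stmt 2: z := z - y  -- replace 1 occurrence(s) of z with (z - y)
  => ( z - y ) == 5
stmt 1: z := y * y  -- replace 1 occurrence(s) of z with (y * y)
  => ( ( y * y ) - y ) == 5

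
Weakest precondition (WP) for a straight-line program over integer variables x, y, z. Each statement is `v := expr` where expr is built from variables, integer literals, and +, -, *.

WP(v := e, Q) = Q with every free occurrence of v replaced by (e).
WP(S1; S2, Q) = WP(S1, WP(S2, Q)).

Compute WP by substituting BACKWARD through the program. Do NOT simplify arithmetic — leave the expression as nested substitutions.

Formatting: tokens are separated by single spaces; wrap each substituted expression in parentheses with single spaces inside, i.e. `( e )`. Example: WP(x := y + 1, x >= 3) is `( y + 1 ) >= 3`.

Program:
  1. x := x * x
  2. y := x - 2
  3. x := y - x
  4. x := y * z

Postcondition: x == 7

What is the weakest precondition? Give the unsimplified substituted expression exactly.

Answer: ( ( ( x * x ) - 2 ) * z ) == 7

Derivation:
post: x == 7
stmt 4: x := y * z  -- replace 1 occurrence(s) of x with (y * z)
  => ( y * z ) == 7
stmt 3: x := y - x  -- replace 0 occurrence(s) of x with (y - x)
  => ( y * z ) == 7
stmt 2: y := x - 2  -- replace 1 occurrence(s) of y with (x - 2)
  => ( ( x - 2 ) * z ) == 7
stmt 1: x := x * x  -- replace 1 occurrence(s) of x with (x * x)
  => ( ( ( x * x ) - 2 ) * z ) == 7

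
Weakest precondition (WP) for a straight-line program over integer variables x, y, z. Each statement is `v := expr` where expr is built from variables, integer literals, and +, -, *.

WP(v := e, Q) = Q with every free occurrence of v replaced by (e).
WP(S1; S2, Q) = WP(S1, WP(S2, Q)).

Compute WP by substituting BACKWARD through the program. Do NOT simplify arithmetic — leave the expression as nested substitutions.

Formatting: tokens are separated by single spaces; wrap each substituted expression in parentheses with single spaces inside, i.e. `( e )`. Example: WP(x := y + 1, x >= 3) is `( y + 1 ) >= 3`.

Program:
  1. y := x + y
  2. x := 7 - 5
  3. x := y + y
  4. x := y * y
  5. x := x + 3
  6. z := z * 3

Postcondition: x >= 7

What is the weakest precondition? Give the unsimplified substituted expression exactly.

Answer: ( ( ( x + y ) * ( x + y ) ) + 3 ) >= 7

Derivation:
post: x >= 7
stmt 6: z := z * 3  -- replace 0 occurrence(s) of z with (z * 3)
  => x >= 7
stmt 5: x := x + 3  -- replace 1 occurrence(s) of x with (x + 3)
  => ( x + 3 ) >= 7
stmt 4: x := y * y  -- replace 1 occurrence(s) of x with (y * y)
  => ( ( y * y ) + 3 ) >= 7
stmt 3: x := y + y  -- replace 0 occurrence(s) of x with (y + y)
  => ( ( y * y ) + 3 ) >= 7
stmt 2: x := 7 - 5  -- replace 0 occurrence(s) of x with (7 - 5)
  => ( ( y * y ) + 3 ) >= 7
stmt 1: y := x + y  -- replace 2 occurrence(s) of y with (x + y)
  => ( ( ( x + y ) * ( x + y ) ) + 3 ) >= 7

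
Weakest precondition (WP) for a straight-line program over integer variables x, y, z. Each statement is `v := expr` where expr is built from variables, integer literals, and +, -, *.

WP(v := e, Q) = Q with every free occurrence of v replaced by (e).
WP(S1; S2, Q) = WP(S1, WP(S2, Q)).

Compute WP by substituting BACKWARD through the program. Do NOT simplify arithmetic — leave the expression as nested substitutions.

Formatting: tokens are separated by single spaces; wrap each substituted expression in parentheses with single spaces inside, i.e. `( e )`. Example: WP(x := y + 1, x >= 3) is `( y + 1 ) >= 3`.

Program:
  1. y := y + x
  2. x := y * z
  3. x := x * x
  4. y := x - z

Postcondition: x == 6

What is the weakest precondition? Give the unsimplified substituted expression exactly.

post: x == 6
stmt 4: y := x - z  -- replace 0 occurrence(s) of y with (x - z)
  => x == 6
stmt 3: x := x * x  -- replace 1 occurrence(s) of x with (x * x)
  => ( x * x ) == 6
stmt 2: x := y * z  -- replace 2 occurrence(s) of x with (y * z)
  => ( ( y * z ) * ( y * z ) ) == 6
stmt 1: y := y + x  -- replace 2 occurrence(s) of y with (y + x)
  => ( ( ( y + x ) * z ) * ( ( y + x ) * z ) ) == 6

Answer: ( ( ( y + x ) * z ) * ( ( y + x ) * z ) ) == 6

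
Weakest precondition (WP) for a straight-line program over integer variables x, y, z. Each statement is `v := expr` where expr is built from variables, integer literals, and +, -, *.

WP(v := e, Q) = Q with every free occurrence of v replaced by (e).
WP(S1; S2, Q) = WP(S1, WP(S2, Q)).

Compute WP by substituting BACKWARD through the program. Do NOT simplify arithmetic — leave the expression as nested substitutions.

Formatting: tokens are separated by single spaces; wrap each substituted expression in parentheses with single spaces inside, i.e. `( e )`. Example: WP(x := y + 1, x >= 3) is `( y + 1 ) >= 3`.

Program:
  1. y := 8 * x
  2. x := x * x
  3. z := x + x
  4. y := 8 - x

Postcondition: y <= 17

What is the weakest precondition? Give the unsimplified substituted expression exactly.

post: y <= 17
stmt 4: y := 8 - x  -- replace 1 occurrence(s) of y with (8 - x)
  => ( 8 - x ) <= 17
stmt 3: z := x + x  -- replace 0 occurrence(s) of z with (x + x)
  => ( 8 - x ) <= 17
stmt 2: x := x * x  -- replace 1 occurrence(s) of x with (x * x)
  => ( 8 - ( x * x ) ) <= 17
stmt 1: y := 8 * x  -- replace 0 occurrence(s) of y with (8 * x)
  => ( 8 - ( x * x ) ) <= 17

Answer: ( 8 - ( x * x ) ) <= 17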